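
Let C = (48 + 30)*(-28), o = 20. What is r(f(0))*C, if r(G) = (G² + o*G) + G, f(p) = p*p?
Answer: 0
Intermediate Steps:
f(p) = p²
r(G) = G² + 21*G (r(G) = (G² + 20*G) + G = G² + 21*G)
C = -2184 (C = 78*(-28) = -2184)
r(f(0))*C = (0²*(21 + 0²))*(-2184) = (0*(21 + 0))*(-2184) = (0*21)*(-2184) = 0*(-2184) = 0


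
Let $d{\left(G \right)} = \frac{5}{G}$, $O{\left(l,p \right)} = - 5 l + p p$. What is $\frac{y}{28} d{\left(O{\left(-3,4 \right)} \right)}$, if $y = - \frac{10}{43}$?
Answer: $- \frac{25}{18662} \approx -0.0013396$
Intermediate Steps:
$O{\left(l,p \right)} = p^{2} - 5 l$ ($O{\left(l,p \right)} = - 5 l + p^{2} = p^{2} - 5 l$)
$y = - \frac{10}{43} \approx -0.23256$
$\frac{y}{28} d{\left(O{\left(-3,4 \right)} \right)} = \frac{1}{28} \left(- \frac{10}{43}\right) \frac{5}{4^{2} - -15} = \frac{1}{28} \left(- \frac{10}{43}\right) \frac{5}{16 + 15} = - \frac{5 \cdot \frac{5}{31}}{602} = - \frac{5 \cdot 5 \cdot \frac{1}{31}}{602} = \left(- \frac{5}{602}\right) \frac{5}{31} = - \frac{25}{18662}$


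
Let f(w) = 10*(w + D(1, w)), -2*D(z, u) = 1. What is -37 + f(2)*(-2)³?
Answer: -157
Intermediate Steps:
D(z, u) = -½ (D(z, u) = -½*1 = -½)
f(w) = -5 + 10*w (f(w) = 10*(w - ½) = 10*(-½ + w) = -5 + 10*w)
-37 + f(2)*(-2)³ = -37 + (-5 + 10*2)*(-2)³ = -37 + (-5 + 20)*(-8) = -37 + 15*(-8) = -37 - 120 = -157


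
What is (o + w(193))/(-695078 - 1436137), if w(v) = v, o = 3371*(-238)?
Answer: 160421/426243 ≈ 0.37636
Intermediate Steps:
o = -802298
(o + w(193))/(-695078 - 1436137) = (-802298 + 193)/(-695078 - 1436137) = -802105/(-2131215) = -802105*(-1/2131215) = 160421/426243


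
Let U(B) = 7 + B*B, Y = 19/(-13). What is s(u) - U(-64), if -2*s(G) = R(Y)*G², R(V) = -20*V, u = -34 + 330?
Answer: -16700379/13 ≈ -1.2846e+6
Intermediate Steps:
u = 296
Y = -19/13 (Y = 19*(-1/13) = -19/13 ≈ -1.4615)
U(B) = 7 + B²
s(G) = -190*G²/13 (s(G) = -(-20*(-19/13))*G²/2 = -190*G²/13)
s(u) - U(-64) = -190/13*296² - (7 + (-64)²) = -190/13*87616 - (7 + 4096) = -16647040/13 - 1*4103 = -16647040/13 - 4103 = -16700379/13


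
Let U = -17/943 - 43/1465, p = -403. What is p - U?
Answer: -556677031/1381495 ≈ -402.95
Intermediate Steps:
U = -65454/1381495 (U = -17*1/943 - 43*1/1465 = -17/943 - 43/1465 = -65454/1381495 ≈ -0.047379)
p - U = -403 - 1*(-65454/1381495) = -403 + 65454/1381495 = -556677031/1381495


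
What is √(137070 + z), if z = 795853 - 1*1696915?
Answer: 54*I*√262 ≈ 874.07*I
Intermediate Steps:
z = -901062 (z = 795853 - 1696915 = -901062)
√(137070 + z) = √(137070 - 901062) = √(-763992) = 54*I*√262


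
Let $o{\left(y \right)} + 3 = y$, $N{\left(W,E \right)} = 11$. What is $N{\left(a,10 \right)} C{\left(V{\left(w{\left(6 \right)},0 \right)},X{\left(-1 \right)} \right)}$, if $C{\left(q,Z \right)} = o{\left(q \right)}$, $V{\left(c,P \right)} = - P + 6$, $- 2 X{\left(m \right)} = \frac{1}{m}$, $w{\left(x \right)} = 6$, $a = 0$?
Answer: $33$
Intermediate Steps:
$X{\left(m \right)} = - \frac{1}{2 m}$
$V{\left(c,P \right)} = 6 - P$
$o{\left(y \right)} = -3 + y$
$C{\left(q,Z \right)} = -3 + q$
$N{\left(a,10 \right)} C{\left(V{\left(w{\left(6 \right)},0 \right)},X{\left(-1 \right)} \right)} = 11 \left(-3 + \left(6 - 0\right)\right) = 11 \left(-3 + \left(6 + 0\right)\right) = 11 \left(-3 + 6\right) = 11 \cdot 3 = 33$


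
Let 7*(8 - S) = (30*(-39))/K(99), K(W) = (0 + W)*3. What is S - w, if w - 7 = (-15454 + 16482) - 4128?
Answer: 716461/231 ≈ 3101.6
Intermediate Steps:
K(W) = 3*W (K(W) = W*3 = 3*W)
w = -3093 (w = 7 + ((-15454 + 16482) - 4128) = 7 + (1028 - 4128) = 7 - 3100 = -3093)
S = 1978/231 (S = 8 - 30*(-39)/(7*(3*99)) = 8 - (-1170)/(7*297) = 8 - 1/7*(-130/33) = 8 + 130/231 = 1978/231 ≈ 8.5628)
S - w = 1978/231 - 1*(-3093) = 1978/231 + 3093 = 716461/231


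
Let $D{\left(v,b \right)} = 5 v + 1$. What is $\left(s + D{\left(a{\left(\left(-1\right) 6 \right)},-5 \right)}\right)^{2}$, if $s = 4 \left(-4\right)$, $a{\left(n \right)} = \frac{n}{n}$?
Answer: $100$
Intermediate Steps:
$a{\left(n \right)} = 1$
$D{\left(v,b \right)} = 1 + 5 v$
$s = -16$
$\left(s + D{\left(a{\left(\left(-1\right) 6 \right)},-5 \right)}\right)^{2} = \left(-16 + \left(1 + 5 \cdot 1\right)\right)^{2} = \left(-16 + \left(1 + 5\right)\right)^{2} = \left(-16 + 6\right)^{2} = \left(-10\right)^{2} = 100$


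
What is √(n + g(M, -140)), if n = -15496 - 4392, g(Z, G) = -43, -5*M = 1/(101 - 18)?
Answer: I*√19931 ≈ 141.18*I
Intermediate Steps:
M = -1/415 (M = -1/(5*(101 - 18)) = -⅕/83 = -⅕*1/83 = -1/415 ≈ -0.0024096)
n = -19888
√(n + g(M, -140)) = √(-19888 - 43) = √(-19931) = I*√19931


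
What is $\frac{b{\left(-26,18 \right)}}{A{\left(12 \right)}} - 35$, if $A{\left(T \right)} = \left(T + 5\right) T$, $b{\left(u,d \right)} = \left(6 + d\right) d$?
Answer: $- \frac{559}{17} \approx -32.882$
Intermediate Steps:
$b{\left(u,d \right)} = d \left(6 + d\right)$
$A{\left(T \right)} = T \left(5 + T\right)$ ($A{\left(T \right)} = \left(5 + T\right) T = T \left(5 + T\right)$)
$\frac{b{\left(-26,18 \right)}}{A{\left(12 \right)}} - 35 = \frac{18 \left(6 + 18\right)}{12 \left(5 + 12\right)} - 35 = \frac{18 \cdot 24}{12 \cdot 17} - 35 = \frac{432}{204} - 35 = 432 \cdot \frac{1}{204} - 35 = \frac{36}{17} - 35 = - \frac{559}{17}$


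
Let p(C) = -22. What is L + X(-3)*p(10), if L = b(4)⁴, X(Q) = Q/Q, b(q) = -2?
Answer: -6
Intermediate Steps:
X(Q) = 1
L = 16 (L = (-2)⁴ = 16)
L + X(-3)*p(10) = 16 + 1*(-22) = 16 - 22 = -6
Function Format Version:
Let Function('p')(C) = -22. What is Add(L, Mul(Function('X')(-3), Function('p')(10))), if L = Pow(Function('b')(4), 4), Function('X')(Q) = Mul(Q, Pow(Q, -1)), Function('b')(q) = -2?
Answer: -6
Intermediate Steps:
Function('X')(Q) = 1
L = 16 (L = Pow(-2, 4) = 16)
Add(L, Mul(Function('X')(-3), Function('p')(10))) = Add(16, Mul(1, -22)) = Add(16, -22) = -6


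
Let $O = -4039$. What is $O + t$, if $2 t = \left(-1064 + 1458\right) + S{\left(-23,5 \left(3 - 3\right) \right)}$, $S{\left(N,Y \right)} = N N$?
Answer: $- \frac{7155}{2} \approx -3577.5$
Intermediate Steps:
$S{\left(N,Y \right)} = N^{2}$
$t = \frac{923}{2}$ ($t = \frac{\left(-1064 + 1458\right) + \left(-23\right)^{2}}{2} = \frac{394 + 529}{2} = \frac{1}{2} \cdot 923 = \frac{923}{2} \approx 461.5$)
$O + t = -4039 + \frac{923}{2} = - \frac{7155}{2}$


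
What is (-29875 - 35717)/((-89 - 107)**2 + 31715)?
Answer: -21864/23377 ≈ -0.93528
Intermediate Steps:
(-29875 - 35717)/((-89 - 107)**2 + 31715) = -65592/((-196)**2 + 31715) = -65592/(38416 + 31715) = -65592/70131 = -65592*1/70131 = -21864/23377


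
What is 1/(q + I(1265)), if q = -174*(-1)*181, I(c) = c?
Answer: 1/32759 ≈ 3.0526e-5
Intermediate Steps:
q = 31494 (q = 174*181 = 31494)
1/(q + I(1265)) = 1/(31494 + 1265) = 1/32759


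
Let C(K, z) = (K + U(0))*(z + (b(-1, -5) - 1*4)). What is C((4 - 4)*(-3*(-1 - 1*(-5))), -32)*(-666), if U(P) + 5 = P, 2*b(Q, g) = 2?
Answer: -116550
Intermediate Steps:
b(Q, g) = 1 (b(Q, g) = (½)*2 = 1)
U(P) = -5 + P
C(K, z) = (-5 + K)*(-3 + z) (C(K, z) = (K + (-5 + 0))*(z + (1 - 1*4)) = (K - 5)*(z + (1 - 4)) = (-5 + K)*(z - 3) = (-5 + K)*(-3 + z))
C((4 - 4)*(-3*(-1 - 1*(-5))), -32)*(-666) = (15 - 5*(-32) - 3*(4 - 4)*(-3*(-1 - 1*(-5))) + ((4 - 4)*(-3*(-1 - 1*(-5))))*(-32))*(-666) = (15 + 160 - 0*(-3*(-1 + 5)) + (0*(-3*(-1 + 5)))*(-32))*(-666) = (15 + 160 - 0*(-3*4) + (0*(-3*4))*(-32))*(-666) = (15 + 160 - 0*(-12) + (0*(-12))*(-32))*(-666) = (15 + 160 - 3*0 + 0*(-32))*(-666) = (15 + 160 + 0 + 0)*(-666) = 175*(-666) = -116550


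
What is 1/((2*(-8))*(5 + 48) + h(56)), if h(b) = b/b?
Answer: -1/847 ≈ -0.0011806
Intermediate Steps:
h(b) = 1
1/((2*(-8))*(5 + 48) + h(56)) = 1/((2*(-8))*(5 + 48) + 1) = 1/(-16*53 + 1) = 1/(-848 + 1) = 1/(-847) = -1/847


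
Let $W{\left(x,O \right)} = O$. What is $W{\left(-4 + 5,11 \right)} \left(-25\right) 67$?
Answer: $-18425$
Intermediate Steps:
$W{\left(-4 + 5,11 \right)} \left(-25\right) 67 = 11 \left(-25\right) 67 = \left(-275\right) 67 = -18425$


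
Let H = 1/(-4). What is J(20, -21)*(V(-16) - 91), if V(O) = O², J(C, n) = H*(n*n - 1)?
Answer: -18150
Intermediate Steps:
H = -¼ ≈ -0.25000
J(C, n) = ¼ - n²/4 (J(C, n) = -(n*n - 1)/4 = -(n² - 1)/4 = -(-1 + n²)/4 = ¼ - n²/4)
J(20, -21)*(V(-16) - 91) = (¼ - ¼*(-21)²)*((-16)² - 91) = (¼ - ¼*441)*(256 - 91) = (¼ - 441/4)*165 = -110*165 = -18150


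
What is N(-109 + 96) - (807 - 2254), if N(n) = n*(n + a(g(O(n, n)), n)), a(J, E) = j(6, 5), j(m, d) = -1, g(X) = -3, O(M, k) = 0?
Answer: 1629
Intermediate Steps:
a(J, E) = -1
N(n) = n*(-1 + n) (N(n) = n*(n - 1) = n*(-1 + n))
N(-109 + 96) - (807 - 2254) = (-109 + 96)*(-1 + (-109 + 96)) - (807 - 2254) = -13*(-1 - 13) - 1*(-1447) = -13*(-14) + 1447 = 182 + 1447 = 1629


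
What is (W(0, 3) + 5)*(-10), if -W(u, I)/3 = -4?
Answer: -170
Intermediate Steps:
W(u, I) = 12 (W(u, I) = -3*(-4) = 12)
(W(0, 3) + 5)*(-10) = (12 + 5)*(-10) = 17*(-10) = -170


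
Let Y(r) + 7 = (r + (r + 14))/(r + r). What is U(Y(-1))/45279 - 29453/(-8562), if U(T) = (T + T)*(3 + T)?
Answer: 34252013/9940482 ≈ 3.4457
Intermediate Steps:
Y(r) = -7 + (14 + 2*r)/(2*r) (Y(r) = -7 + (r + (r + 14))/(r + r) = -7 + (r + (14 + r))/((2*r)) = -7 + (14 + 2*r)*(1/(2*r)) = -7 + (14 + 2*r)/(2*r))
U(T) = 2*T*(3 + T) (U(T) = (2*T)*(3 + T) = 2*T*(3 + T))
U(Y(-1))/45279 - 29453/(-8562) = (2*(-6 + 7/(-1))*(3 + (-6 + 7/(-1))))/45279 - 29453/(-8562) = (2*(-6 + 7*(-1))*(3 + (-6 + 7*(-1))))*(1/45279) - 29453*(-1/8562) = (2*(-6 - 7)*(3 + (-6 - 7)))*(1/45279) + 29453/8562 = (2*(-13)*(3 - 13))*(1/45279) + 29453/8562 = (2*(-13)*(-10))*(1/45279) + 29453/8562 = 260*(1/45279) + 29453/8562 = 20/3483 + 29453/8562 = 34252013/9940482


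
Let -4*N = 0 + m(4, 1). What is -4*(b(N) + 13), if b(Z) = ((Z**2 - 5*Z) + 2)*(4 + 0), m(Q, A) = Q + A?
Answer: -209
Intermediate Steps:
m(Q, A) = A + Q
N = -5/4 (N = -(0 + (1 + 4))/4 = -(0 + 5)/4 = -1/4*5 = -5/4 ≈ -1.2500)
b(Z) = 8 - 20*Z + 4*Z**2 (b(Z) = (2 + Z**2 - 5*Z)*4 = 8 - 20*Z + 4*Z**2)
-4*(b(N) + 13) = -4*((8 - 20*(-5/4) + 4*(-5/4)**2) + 13) = -4*((8 + 25 + 4*(25/16)) + 13) = -4*((8 + 25 + 25/4) + 13) = -4*(157/4 + 13) = -4*209/4 = -209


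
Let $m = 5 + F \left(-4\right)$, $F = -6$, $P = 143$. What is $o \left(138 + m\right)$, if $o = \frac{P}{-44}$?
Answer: $- \frac{2171}{4} \approx -542.75$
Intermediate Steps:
$m = 29$ ($m = 5 - -24 = 5 + 24 = 29$)
$o = - \frac{13}{4}$ ($o = \frac{143}{-44} = 143 \left(- \frac{1}{44}\right) = - \frac{13}{4} \approx -3.25$)
$o \left(138 + m\right) = - \frac{13 \left(138 + 29\right)}{4} = \left(- \frac{13}{4}\right) 167 = - \frac{2171}{4}$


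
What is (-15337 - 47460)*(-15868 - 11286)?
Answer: 1705189738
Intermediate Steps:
(-15337 - 47460)*(-15868 - 11286) = -62797*(-27154) = 1705189738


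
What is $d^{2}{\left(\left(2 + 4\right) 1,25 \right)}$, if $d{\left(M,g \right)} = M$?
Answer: $36$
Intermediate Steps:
$d^{2}{\left(\left(2 + 4\right) 1,25 \right)} = \left(\left(2 + 4\right) 1\right)^{2} = \left(6 \cdot 1\right)^{2} = 6^{2} = 36$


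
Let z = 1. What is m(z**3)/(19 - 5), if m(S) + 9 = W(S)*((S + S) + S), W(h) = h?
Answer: -3/7 ≈ -0.42857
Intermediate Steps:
m(S) = -9 + 3*S**2 (m(S) = -9 + S*((S + S) + S) = -9 + S*(2*S + S) = -9 + S*(3*S) = -9 + 3*S**2)
m(z**3)/(19 - 5) = (-9 + 3*(1**3)**2)/(19 - 5) = (-9 + 3*1**2)/14 = (-9 + 3*1)/14 = (-9 + 3)/14 = (1/14)*(-6) = -3/7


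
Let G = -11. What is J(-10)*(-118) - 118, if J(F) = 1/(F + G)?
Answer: -2360/21 ≈ -112.38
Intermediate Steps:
J(F) = 1/(-11 + F) (J(F) = 1/(F - 11) = 1/(-11 + F))
J(-10)*(-118) - 118 = -118/(-11 - 10) - 118 = -118/(-21) - 118 = -1/21*(-118) - 118 = 118/21 - 118 = -2360/21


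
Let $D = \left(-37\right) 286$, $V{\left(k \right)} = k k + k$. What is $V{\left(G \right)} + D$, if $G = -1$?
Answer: $-10582$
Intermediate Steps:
$V{\left(k \right)} = k + k^{2}$ ($V{\left(k \right)} = k^{2} + k = k + k^{2}$)
$D = -10582$
$V{\left(G \right)} + D = - (1 - 1) - 10582 = \left(-1\right) 0 - 10582 = 0 - 10582 = -10582$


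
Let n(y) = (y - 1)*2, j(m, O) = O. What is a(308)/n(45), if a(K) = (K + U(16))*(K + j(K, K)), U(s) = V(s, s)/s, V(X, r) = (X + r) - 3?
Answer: 34699/16 ≈ 2168.7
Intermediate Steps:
V(X, r) = -3 + X + r
n(y) = -2 + 2*y (n(y) = (-1 + y)*2 = -2 + 2*y)
U(s) = (-3 + 2*s)/s (U(s) = (-3 + s + s)/s = (-3 + 2*s)/s)
a(K) = 2*K*(29/16 + K) (a(K) = (K + (2 - 3/16))*(K + K) = (K + (2 - 3*1/16))*(2*K) = (K + (2 - 3/16))*(2*K) = (K + 29/16)*(2*K) = (29/16 + K)*(2*K) = 2*K*(29/16 + K))
a(308)/n(45) = ((⅛)*308*(29 + 16*308))/(-2 + 2*45) = ((⅛)*308*(29 + 4928))/(-2 + 90) = ((⅛)*308*4957)/88 = (381689/2)*(1/88) = 34699/16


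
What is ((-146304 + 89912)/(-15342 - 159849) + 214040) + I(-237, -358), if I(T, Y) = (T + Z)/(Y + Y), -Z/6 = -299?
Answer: 26848250858525/125436756 ≈ 2.1404e+5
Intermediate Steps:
Z = 1794 (Z = -6*(-299) = 1794)
I(T, Y) = (1794 + T)/(2*Y) (I(T, Y) = (T + 1794)/(Y + Y) = (1794 + T)/((2*Y)) = (1794 + T)*(1/(2*Y)) = (1794 + T)/(2*Y))
((-146304 + 89912)/(-15342 - 159849) + 214040) + I(-237, -358) = ((-146304 + 89912)/(-15342 - 159849) + 214040) + (1/2)*(1794 - 237)/(-358) = (-56392/(-175191) + 214040) + (1/2)*(-1/358)*1557 = (-56392*(-1/175191) + 214040) - 1557/716 = (56392/175191 + 214040) - 1557/716 = 37497938032/175191 - 1557/716 = 26848250858525/125436756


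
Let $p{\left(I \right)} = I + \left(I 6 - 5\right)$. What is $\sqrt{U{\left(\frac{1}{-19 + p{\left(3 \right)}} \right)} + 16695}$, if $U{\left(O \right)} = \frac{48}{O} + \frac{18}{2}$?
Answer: $12 \sqrt{115} \approx 128.69$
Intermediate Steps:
$p{\left(I \right)} = -5 + 7 I$ ($p{\left(I \right)} = I + \left(6 I - 5\right) = I + \left(-5 + 6 I\right) = -5 + 7 I$)
$U{\left(O \right)} = 9 + \frac{48}{O}$ ($U{\left(O \right)} = \frac{48}{O} + 18 \cdot \frac{1}{2} = \frac{48}{O} + 9 = 9 + \frac{48}{O}$)
$\sqrt{U{\left(\frac{1}{-19 + p{\left(3 \right)}} \right)} + 16695} = \sqrt{\left(9 + \frac{48}{\frac{1}{-19 + \left(-5 + 7 \cdot 3\right)}}\right) + 16695} = \sqrt{\left(9 + \frac{48}{\frac{1}{-19 + \left(-5 + 21\right)}}\right) + 16695} = \sqrt{\left(9 + \frac{48}{\frac{1}{-19 + 16}}\right) + 16695} = \sqrt{\left(9 + \frac{48}{\frac{1}{-3}}\right) + 16695} = \sqrt{\left(9 + \frac{48}{- \frac{1}{3}}\right) + 16695} = \sqrt{\left(9 + 48 \left(-3\right)\right) + 16695} = \sqrt{\left(9 - 144\right) + 16695} = \sqrt{-135 + 16695} = \sqrt{16560} = 12 \sqrt{115}$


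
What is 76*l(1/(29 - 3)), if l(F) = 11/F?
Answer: 21736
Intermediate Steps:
76*l(1/(29 - 3)) = 76*(11/(1/(29 - 3))) = 76*(11/(1/26)) = 76*(11*26) = 76*286 = 21736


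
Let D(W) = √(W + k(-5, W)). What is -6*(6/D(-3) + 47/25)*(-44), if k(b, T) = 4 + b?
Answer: 12408/25 - 792*I ≈ 496.32 - 792.0*I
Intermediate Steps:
D(W) = √(-1 + W) (D(W) = √(W + (4 - 5)) = √(W - 1) = √(-1 + W))
-6*(6/D(-3) + 47/25)*(-44) = -6*(6/(√(-1 - 3)) + 47/25)*(-44) = -6*(6/(√(-4)) + 47*(1/25))*(-44) = -6*(6/((2*I)) + 47/25)*(-44) = -6*(6*(-I/2) + 47/25)*(-44) = -6*(-3*I + 47/25)*(-44) = -6*(47/25 - 3*I)*(-44) = (-282/25 + 18*I)*(-44) = 12408/25 - 792*I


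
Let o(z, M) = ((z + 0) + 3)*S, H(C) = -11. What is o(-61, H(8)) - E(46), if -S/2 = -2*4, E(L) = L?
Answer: -974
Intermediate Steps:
S = 16 (S = -(-4)*4 = -2*(-8) = 16)
o(z, M) = 48 + 16*z (o(z, M) = ((z + 0) + 3)*16 = (z + 3)*16 = (3 + z)*16 = 48 + 16*z)
o(-61, H(8)) - E(46) = (48 + 16*(-61)) - 1*46 = (48 - 976) - 46 = -928 - 46 = -974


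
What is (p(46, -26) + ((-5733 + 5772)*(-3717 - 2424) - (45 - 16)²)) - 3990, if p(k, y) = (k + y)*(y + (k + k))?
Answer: -243010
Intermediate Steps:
p(k, y) = (k + y)*(y + 2*k)
(p(46, -26) + ((-5733 + 5772)*(-3717 - 2424) - (45 - 16)²)) - 3990 = (((-26)² + 2*46² + 3*46*(-26)) + ((-5733 + 5772)*(-3717 - 2424) - (45 - 16)²)) - 3990 = ((676 + 2*2116 - 3588) + (39*(-6141) - 1*29²)) - 3990 = ((676 + 4232 - 3588) + (-239499 - 1*841)) - 3990 = (1320 + (-239499 - 841)) - 3990 = (1320 - 240340) - 3990 = -239020 - 3990 = -243010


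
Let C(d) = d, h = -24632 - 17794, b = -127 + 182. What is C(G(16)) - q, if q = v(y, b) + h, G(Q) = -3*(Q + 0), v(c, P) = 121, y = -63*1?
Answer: 42257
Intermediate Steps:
b = 55
y = -63
G(Q) = -3*Q
h = -42426
q = -42305 (q = 121 - 42426 = -42305)
C(G(16)) - q = -3*16 - 1*(-42305) = -48 + 42305 = 42257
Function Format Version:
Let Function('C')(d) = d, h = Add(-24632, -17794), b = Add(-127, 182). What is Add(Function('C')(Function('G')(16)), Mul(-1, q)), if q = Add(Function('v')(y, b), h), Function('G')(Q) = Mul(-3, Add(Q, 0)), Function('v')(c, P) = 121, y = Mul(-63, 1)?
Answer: 42257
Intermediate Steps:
b = 55
y = -63
Function('G')(Q) = Mul(-3, Q)
h = -42426
q = -42305 (q = Add(121, -42426) = -42305)
Add(Function('C')(Function('G')(16)), Mul(-1, q)) = Add(Mul(-3, 16), Mul(-1, -42305)) = Add(-48, 42305) = 42257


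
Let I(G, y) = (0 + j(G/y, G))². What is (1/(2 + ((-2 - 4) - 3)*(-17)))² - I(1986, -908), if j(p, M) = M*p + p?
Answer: -93531441464894909/4951936900 ≈ -1.8888e+7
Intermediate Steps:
j(p, M) = p + M*p
I(G, y) = G²*(1 + G)²/y² (I(G, y) = (0 + (G/y)*(1 + G))² = (0 + G*(1 + G)/y)² = (G*(1 + G)/y)² = G²*(1 + G)²/y²)
(1/(2 + ((-2 - 4) - 3)*(-17)))² - I(1986, -908) = (1/(2 + ((-2 - 4) - 3)*(-17)))² - 1986²*(1 + 1986)²/(-908)² = (1/(2 + (-6 - 3)*(-17)))² - 3944196*1987²/824464 = (1/(2 - 9*(-17)))² - 3944196*3948169/824464 = (1/(2 + 153))² - 1*3893088094281/206116 = (1/155)² - 3893088094281/206116 = 1/24025 - 3893088094281/206116 = -93531441464894909/4951936900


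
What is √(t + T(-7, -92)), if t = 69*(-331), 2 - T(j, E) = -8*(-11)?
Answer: 5*I*√917 ≈ 151.41*I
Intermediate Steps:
T(j, E) = -86 (T(j, E) = 2 - (-8)*(-11) = 2 - 1*88 = 2 - 88 = -86)
t = -22839
√(t + T(-7, -92)) = √(-22839 - 86) = √(-22925) = 5*I*√917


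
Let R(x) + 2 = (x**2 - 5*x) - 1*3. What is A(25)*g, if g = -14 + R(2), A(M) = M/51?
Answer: -625/51 ≈ -12.255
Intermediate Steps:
A(M) = M/51 (A(M) = M*(1/51) = M/51)
R(x) = -5 + x**2 - 5*x (R(x) = -2 + ((x**2 - 5*x) - 1*3) = -2 + ((x**2 - 5*x) - 3) = -2 + (-3 + x**2 - 5*x) = -5 + x**2 - 5*x)
g = -25 (g = -14 + (-5 + 2**2 - 5*2) = -14 + (-5 + 4 - 10) = -14 - 11 = -25)
A(25)*g = ((1/51)*25)*(-25) = (25/51)*(-25) = -625/51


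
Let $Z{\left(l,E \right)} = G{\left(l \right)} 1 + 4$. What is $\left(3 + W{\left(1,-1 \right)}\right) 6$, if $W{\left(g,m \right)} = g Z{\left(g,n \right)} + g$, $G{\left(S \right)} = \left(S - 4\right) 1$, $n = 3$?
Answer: $30$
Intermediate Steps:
$G{\left(S \right)} = -4 + S$ ($G{\left(S \right)} = \left(-4 + S\right) 1 = -4 + S$)
$Z{\left(l,E \right)} = l$ ($Z{\left(l,E \right)} = \left(-4 + l\right) 1 + 4 = \left(-4 + l\right) + 4 = l$)
$W{\left(g,m \right)} = g + g^{2}$ ($W{\left(g,m \right)} = g g + g = g^{2} + g = g + g^{2}$)
$\left(3 + W{\left(1,-1 \right)}\right) 6 = \left(3 + 1 \left(1 + 1\right)\right) 6 = \left(3 + 1 \cdot 2\right) 6 = \left(3 + 2\right) 6 = 5 \cdot 6 = 30$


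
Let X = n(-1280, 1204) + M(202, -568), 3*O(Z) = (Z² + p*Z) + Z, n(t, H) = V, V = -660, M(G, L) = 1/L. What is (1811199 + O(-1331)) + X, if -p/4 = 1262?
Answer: 2635659159/568 ≈ 4.6402e+6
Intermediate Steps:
p = -5048 (p = -4*1262 = -5048)
n(t, H) = -660
O(Z) = -5047*Z/3 + Z²/3 (O(Z) = ((Z² - 5048*Z) + Z)/3 = (Z² - 5047*Z)/3 = -5047*Z/3 + Z²/3)
X = -374881/568 (X = -660 + 1/(-568) = -660 - 1/568 = -374881/568 ≈ -660.00)
(1811199 + O(-1331)) + X = (1811199 + (⅓)*(-1331)*(-5047 - 1331)) - 374881/568 = (1811199 + (⅓)*(-1331)*(-6378)) - 374881/568 = (1811199 + 2829706) - 374881/568 = 4640905 - 374881/568 = 2635659159/568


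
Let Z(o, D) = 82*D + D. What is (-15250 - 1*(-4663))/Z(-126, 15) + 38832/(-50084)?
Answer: -48215429/5196215 ≈ -9.2789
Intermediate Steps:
Z(o, D) = 83*D
(-15250 - 1*(-4663))/Z(-126, 15) + 38832/(-50084) = (-15250 - 1*(-4663))/((83*15)) + 38832/(-50084) = (-15250 + 4663)/1245 + 38832*(-1/50084) = -10587*1/1245 - 9708/12521 = -3529/415 - 9708/12521 = -48215429/5196215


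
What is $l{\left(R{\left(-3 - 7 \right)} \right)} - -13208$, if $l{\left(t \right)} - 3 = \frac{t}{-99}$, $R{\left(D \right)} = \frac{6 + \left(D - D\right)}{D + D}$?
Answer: $\frac{4359631}{330} \approx 13211.0$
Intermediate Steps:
$R{\left(D \right)} = \frac{3}{D}$ ($R{\left(D \right)} = \frac{6 + 0}{2 D} = 6 \frac{1}{2 D} = \frac{3}{D}$)
$l{\left(t \right)} = 3 - \frac{t}{99}$ ($l{\left(t \right)} = 3 + \frac{t}{-99} = 3 + t \left(- \frac{1}{99}\right) = 3 - \frac{t}{99}$)
$l{\left(R{\left(-3 - 7 \right)} \right)} - -13208 = \left(3 - \frac{3 \frac{1}{-3 - 7}}{99}\right) - -13208 = \left(3 - \frac{3 \frac{1}{-10}}{99}\right) + 13208 = \left(3 - \frac{3 \left(- \frac{1}{10}\right)}{99}\right) + 13208 = \left(3 - - \frac{1}{330}\right) + 13208 = \left(3 + \frac{1}{330}\right) + 13208 = \frac{991}{330} + 13208 = \frac{4359631}{330}$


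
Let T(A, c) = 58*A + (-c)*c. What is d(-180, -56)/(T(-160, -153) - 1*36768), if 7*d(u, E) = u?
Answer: 180/486199 ≈ 0.00037022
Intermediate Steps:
T(A, c) = -c² + 58*A (T(A, c) = 58*A - c² = -c² + 58*A)
d(u, E) = u/7
d(-180, -56)/(T(-160, -153) - 1*36768) = ((⅐)*(-180))/((-1*(-153)² + 58*(-160)) - 1*36768) = -180/(7*((-1*23409 - 9280) - 36768)) = -180/(7*((-23409 - 9280) - 36768)) = -180/(7*(-32689 - 36768)) = -180/7/(-69457) = -180/7*(-1/69457) = 180/486199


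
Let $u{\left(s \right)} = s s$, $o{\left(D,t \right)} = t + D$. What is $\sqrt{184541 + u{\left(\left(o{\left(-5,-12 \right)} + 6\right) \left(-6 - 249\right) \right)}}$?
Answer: $\sqrt{8052566} \approx 2837.7$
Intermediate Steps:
$o{\left(D,t \right)} = D + t$
$u{\left(s \right)} = s^{2}$
$\sqrt{184541 + u{\left(\left(o{\left(-5,-12 \right)} + 6\right) \left(-6 - 249\right) \right)}} = \sqrt{184541 + \left(\left(\left(-5 - 12\right) + 6\right) \left(-6 - 249\right)\right)^{2}} = \sqrt{184541 + \left(\left(-17 + 6\right) \left(-255\right)\right)^{2}} = \sqrt{184541 + \left(\left(-11\right) \left(-255\right)\right)^{2}} = \sqrt{184541 + 2805^{2}} = \sqrt{184541 + 7868025} = \sqrt{8052566}$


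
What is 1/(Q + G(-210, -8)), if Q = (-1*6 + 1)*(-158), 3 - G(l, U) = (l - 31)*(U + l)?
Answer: -1/51745 ≈ -1.9326e-5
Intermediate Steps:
G(l, U) = 3 - (-31 + l)*(U + l) (G(l, U) = 3 - (l - 31)*(U + l) = 3 - (-31 + l)*(U + l))
Q = 790 (Q = (-6 + 1)*(-158) = -5*(-158) = 790)
1/(Q + G(-210, -8)) = 1/(790 + (3 - 1*(-210)² + 31*(-8) + 31*(-210) - 1*(-8)*(-210))) = 1/(790 + (3 - 1*44100 - 248 - 6510 - 1680)) = 1/(790 + (3 - 44100 - 248 - 6510 - 1680)) = 1/(790 - 52535) = 1/(-51745) = -1/51745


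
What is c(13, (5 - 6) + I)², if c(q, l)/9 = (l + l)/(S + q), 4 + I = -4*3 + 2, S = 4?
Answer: 72900/289 ≈ 252.25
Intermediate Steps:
I = -14 (I = -4 + (-4*3 + 2) = -4 + (-12 + 2) = -4 - 10 = -14)
c(q, l) = 18*l/(4 + q) (c(q, l) = 9*((l + l)/(4 + q)) = 9*((2*l)/(4 + q)) = 9*(2*l/(4 + q)) = 18*l/(4 + q))
c(13, (5 - 6) + I)² = (18*((5 - 6) - 14)/(4 + 13))² = (18*(-1 - 14)/17)² = (18*(-15)*(1/17))² = (-270/17)² = 72900/289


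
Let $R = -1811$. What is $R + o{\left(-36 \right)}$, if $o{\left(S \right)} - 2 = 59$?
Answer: $-1750$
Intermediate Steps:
$o{\left(S \right)} = 61$ ($o{\left(S \right)} = 2 + 59 = 61$)
$R + o{\left(-36 \right)} = -1811 + 61 = -1750$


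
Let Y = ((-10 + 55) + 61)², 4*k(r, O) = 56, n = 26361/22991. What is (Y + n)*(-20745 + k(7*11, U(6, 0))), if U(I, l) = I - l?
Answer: -5355920956247/22991 ≈ -2.3296e+8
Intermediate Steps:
n = 26361/22991 (n = 26361*(1/22991) = 26361/22991 ≈ 1.1466)
k(r, O) = 14 (k(r, O) = (¼)*56 = 14)
Y = 11236 (Y = (45 + 61)² = 106² = 11236)
(Y + n)*(-20745 + k(7*11, U(6, 0))) = (11236 + 26361/22991)*(-20745 + 14) = (258353237/22991)*(-20731) = -5355920956247/22991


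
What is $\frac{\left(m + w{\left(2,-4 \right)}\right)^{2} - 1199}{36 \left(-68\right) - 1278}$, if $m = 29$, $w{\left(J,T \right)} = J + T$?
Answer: $\frac{235}{1863} \approx 0.12614$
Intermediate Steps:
$\frac{\left(m + w{\left(2,-4 \right)}\right)^{2} - 1199}{36 \left(-68\right) - 1278} = \frac{\left(29 + \left(2 - 4\right)\right)^{2} - 1199}{36 \left(-68\right) - 1278} = \frac{\left(29 - 2\right)^{2} - 1199}{-2448 - 1278} = \frac{27^{2} - 1199}{-3726} = \left(729 - 1199\right) \left(- \frac{1}{3726}\right) = \left(-470\right) \left(- \frac{1}{3726}\right) = \frac{235}{1863}$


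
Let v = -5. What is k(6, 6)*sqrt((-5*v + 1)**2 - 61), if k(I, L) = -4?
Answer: -4*sqrt(615) ≈ -99.197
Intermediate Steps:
k(6, 6)*sqrt((-5*v + 1)**2 - 61) = -4*sqrt((-5*(-5) + 1)**2 - 61) = -4*sqrt((25 + 1)**2 - 61) = -4*sqrt(26**2 - 61) = -4*sqrt(676 - 61) = -4*sqrt(615)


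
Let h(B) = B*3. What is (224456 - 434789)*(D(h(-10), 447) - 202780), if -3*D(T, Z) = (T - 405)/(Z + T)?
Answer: 5928524111765/139 ≈ 4.2651e+10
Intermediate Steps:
h(B) = 3*B
D(T, Z) = -(-405 + T)/(3*(T + Z)) (D(T, Z) = -(T - 405)/(3*(Z + T)) = -(-405 + T)/(3*(T + Z)))
(224456 - 434789)*(D(h(-10), 447) - 202780) = (224456 - 434789)*((135 - (-10))/(3*(-10) + 447) - 202780) = -210333*((135 - 1/3*(-30))/(-30 + 447) - 202780) = -210333*((135 + 10)/417 - 202780) = -210333*((1/417)*145 - 202780) = -210333*(145/417 - 202780) = -210333*(-84559115/417) = 5928524111765/139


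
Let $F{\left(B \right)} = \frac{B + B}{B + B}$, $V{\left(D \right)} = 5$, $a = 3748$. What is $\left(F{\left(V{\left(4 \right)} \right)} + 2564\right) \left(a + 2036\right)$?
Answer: $14835960$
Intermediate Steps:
$F{\left(B \right)} = 1$ ($F{\left(B \right)} = \frac{2 B}{2 B} = 2 B \frac{1}{2 B} = 1$)
$\left(F{\left(V{\left(4 \right)} \right)} + 2564\right) \left(a + 2036\right) = \left(1 + 2564\right) \left(3748 + 2036\right) = 2565 \cdot 5784 = 14835960$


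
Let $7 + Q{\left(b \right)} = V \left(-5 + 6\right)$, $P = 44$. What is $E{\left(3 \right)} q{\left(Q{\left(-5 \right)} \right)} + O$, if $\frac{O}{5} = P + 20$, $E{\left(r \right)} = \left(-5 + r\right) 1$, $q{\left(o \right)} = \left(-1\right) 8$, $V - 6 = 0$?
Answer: $336$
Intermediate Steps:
$V = 6$ ($V = 6 + 0 = 6$)
$Q{\left(b \right)} = -1$ ($Q{\left(b \right)} = -7 + 6 \left(-5 + 6\right) = -7 + 6 \cdot 1 = -7 + 6 = -1$)
$q{\left(o \right)} = -8$
$E{\left(r \right)} = -5 + r$
$O = 320$ ($O = 5 \left(44 + 20\right) = 5 \cdot 64 = 320$)
$E{\left(3 \right)} q{\left(Q{\left(-5 \right)} \right)} + O = \left(-5 + 3\right) \left(-8\right) + 320 = \left(-2\right) \left(-8\right) + 320 = 16 + 320 = 336$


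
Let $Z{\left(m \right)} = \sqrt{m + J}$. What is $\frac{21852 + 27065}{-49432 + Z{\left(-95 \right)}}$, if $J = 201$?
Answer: $- \frac{1209032572}{1221761259} - \frac{48917 \sqrt{106}}{2443522518} \approx -0.98979$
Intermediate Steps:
$Z{\left(m \right)} = \sqrt{201 + m}$ ($Z{\left(m \right)} = \sqrt{m + 201} = \sqrt{201 + m}$)
$\frac{21852 + 27065}{-49432 + Z{\left(-95 \right)}} = \frac{21852 + 27065}{-49432 + \sqrt{201 - 95}} = \frac{48917}{-49432 + \sqrt{106}}$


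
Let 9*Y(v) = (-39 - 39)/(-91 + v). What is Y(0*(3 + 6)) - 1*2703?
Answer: -56761/21 ≈ -2702.9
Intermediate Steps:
Y(v) = -26/(3*(-91 + v)) (Y(v) = ((-39 - 39)/(-91 + v))/9 = (-78/(-91 + v))/9 = -26/(3*(-91 + v)))
Y(0*(3 + 6)) - 1*2703 = -26/(-273 + 3*(0*(3 + 6))) - 1*2703 = -26/(-273 + 3*(0*9)) - 2703 = -26/(-273 + 3*0) - 2703 = -26/(-273 + 0) - 2703 = -26/(-273) - 2703 = -26*(-1/273) - 2703 = 2/21 - 2703 = -56761/21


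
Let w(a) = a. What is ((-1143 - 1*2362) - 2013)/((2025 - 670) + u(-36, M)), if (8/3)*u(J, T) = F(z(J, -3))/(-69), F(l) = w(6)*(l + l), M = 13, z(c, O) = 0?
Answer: -5518/1355 ≈ -4.0723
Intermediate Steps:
F(l) = 12*l (F(l) = 6*(l + l) = 6*(2*l) = 12*l)
u(J, T) = 0 (u(J, T) = 3*((12*0)/(-69))/8 = 3*(0*(-1/69))/8 = (3/8)*0 = 0)
((-1143 - 1*2362) - 2013)/((2025 - 670) + u(-36, M)) = ((-1143 - 1*2362) - 2013)/((2025 - 670) + 0) = ((-1143 - 2362) - 2013)/(1355 + 0) = (-3505 - 2013)/1355 = -5518*1/1355 = -5518/1355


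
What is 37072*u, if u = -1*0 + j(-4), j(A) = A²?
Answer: 593152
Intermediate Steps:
u = 16 (u = -1*0 + (-4)² = 0 + 16 = 16)
37072*u = 37072*16 = 593152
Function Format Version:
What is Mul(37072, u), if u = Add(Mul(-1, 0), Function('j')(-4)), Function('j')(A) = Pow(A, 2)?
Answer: 593152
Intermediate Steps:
u = 16 (u = Add(Mul(-1, 0), Pow(-4, 2)) = Add(0, 16) = 16)
Mul(37072, u) = Mul(37072, 16) = 593152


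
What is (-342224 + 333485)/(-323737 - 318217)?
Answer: 8739/641954 ≈ 0.013613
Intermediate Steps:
(-342224 + 333485)/(-323737 - 318217) = -8739/(-641954) = -8739*(-1/641954) = 8739/641954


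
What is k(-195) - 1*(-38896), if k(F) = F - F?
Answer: 38896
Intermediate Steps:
k(F) = 0
k(-195) - 1*(-38896) = 0 - 1*(-38896) = 0 + 38896 = 38896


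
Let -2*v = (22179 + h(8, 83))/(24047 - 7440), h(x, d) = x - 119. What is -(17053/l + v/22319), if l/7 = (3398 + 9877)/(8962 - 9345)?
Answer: 2420837665295717/34442802996525 ≈ 70.286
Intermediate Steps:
h(x, d) = -119 + x
v = -11034/16607 (v = -(22179 + (-119 + 8))/(2*(24047 - 7440)) = -(22179 - 111)/(2*16607) = -11034/16607 ≈ -0.66442)
l = -92925/383 (l = 7*((3398 + 9877)/(8962 - 9345)) = 7*(13275/(-383)) = 7*(13275*(-1/383)) = 7*(-13275/383) = -92925/383 ≈ -242.62)
-(17053/l + v/22319) = -(17053/(-92925/383) - 11034/16607/22319) = -(17053*(-383/92925) - 11034/16607*1/22319) = -(-6531299/92925 - 11034/370651633) = -1*(-2420837665295717/34442802996525) = 2420837665295717/34442802996525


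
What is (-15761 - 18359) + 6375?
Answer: -27745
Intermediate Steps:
(-15761 - 18359) + 6375 = -34120 + 6375 = -27745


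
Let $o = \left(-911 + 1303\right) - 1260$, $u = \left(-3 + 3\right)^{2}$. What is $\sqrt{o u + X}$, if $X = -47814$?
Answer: $i \sqrt{47814} \approx 218.66 i$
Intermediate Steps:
$u = 0$ ($u = 0^{2} = 0$)
$o = -868$ ($o = 392 - 1260 = -868$)
$\sqrt{o u + X} = \sqrt{\left(-868\right) 0 - 47814} = \sqrt{0 - 47814} = \sqrt{-47814} = i \sqrt{47814}$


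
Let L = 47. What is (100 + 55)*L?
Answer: 7285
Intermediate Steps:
(100 + 55)*L = (100 + 55)*47 = 155*47 = 7285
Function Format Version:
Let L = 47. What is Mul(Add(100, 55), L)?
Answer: 7285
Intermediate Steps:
Mul(Add(100, 55), L) = Mul(Add(100, 55), 47) = Mul(155, 47) = 7285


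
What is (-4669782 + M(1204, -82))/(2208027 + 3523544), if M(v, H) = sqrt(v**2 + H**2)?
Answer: -4669782/5731571 + 2*sqrt(364085)/5731571 ≈ -0.81454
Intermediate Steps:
M(v, H) = sqrt(H**2 + v**2)
(-4669782 + M(1204, -82))/(2208027 + 3523544) = (-4669782 + sqrt((-82)**2 + 1204**2))/(2208027 + 3523544) = (-4669782 + sqrt(6724 + 1449616))/5731571 = (-4669782 + sqrt(1456340))*(1/5731571) = (-4669782 + 2*sqrt(364085))*(1/5731571) = -4669782/5731571 + 2*sqrt(364085)/5731571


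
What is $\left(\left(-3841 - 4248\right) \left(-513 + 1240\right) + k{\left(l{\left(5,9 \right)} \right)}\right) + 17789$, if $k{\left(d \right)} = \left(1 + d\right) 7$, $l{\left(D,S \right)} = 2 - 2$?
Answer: $-5862907$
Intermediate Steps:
$l{\left(D,S \right)} = 0$ ($l{\left(D,S \right)} = 2 - 2 = 0$)
$k{\left(d \right)} = 7 + 7 d$
$\left(\left(-3841 - 4248\right) \left(-513 + 1240\right) + k{\left(l{\left(5,9 \right)} \right)}\right) + 17789 = \left(\left(-3841 - 4248\right) \left(-513 + 1240\right) + \left(7 + 7 \cdot 0\right)\right) + 17789 = \left(\left(-8089\right) 727 + \left(7 + 0\right)\right) + 17789 = \left(-5880703 + 7\right) + 17789 = -5880696 + 17789 = -5862907$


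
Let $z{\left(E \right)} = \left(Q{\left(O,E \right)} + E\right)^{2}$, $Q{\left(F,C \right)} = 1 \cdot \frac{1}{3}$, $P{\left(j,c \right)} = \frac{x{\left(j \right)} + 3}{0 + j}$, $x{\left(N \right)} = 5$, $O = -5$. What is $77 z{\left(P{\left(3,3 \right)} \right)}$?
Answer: $693$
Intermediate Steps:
$P{\left(j,c \right)} = \frac{8}{j}$ ($P{\left(j,c \right)} = \frac{5 + 3}{0 + j} = \frac{8}{j}$)
$Q{\left(F,C \right)} = \frac{1}{3}$ ($Q{\left(F,C \right)} = 1 \cdot \frac{1}{3} = \frac{1}{3}$)
$z{\left(E \right)} = \left(\frac{1}{3} + E\right)^{2}$
$77 z{\left(P{\left(3,3 \right)} \right)} = 77 \frac{\left(1 + 3 \cdot \frac{8}{3}\right)^{2}}{9} = 77 \frac{\left(1 + 8\right)^{2}}{9} = 77 \frac{9^{2}}{9} = 77 \cdot \frac{1}{9} \cdot 81 = 77 \cdot 9 = 693$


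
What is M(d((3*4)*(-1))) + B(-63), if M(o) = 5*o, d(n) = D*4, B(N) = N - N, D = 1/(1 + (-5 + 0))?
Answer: -5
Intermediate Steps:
D = -¼ (D = 1/(1 - 5) = 1/(-4) = -¼ ≈ -0.25000)
B(N) = 0
d(n) = -1 (d(n) = -¼*4 = -1)
M(d((3*4)*(-1))) + B(-63) = 5*(-1) + 0 = -5 + 0 = -5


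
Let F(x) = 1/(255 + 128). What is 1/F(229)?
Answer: 383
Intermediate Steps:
F(x) = 1/383
1/F(229) = 1/(1/383) = 383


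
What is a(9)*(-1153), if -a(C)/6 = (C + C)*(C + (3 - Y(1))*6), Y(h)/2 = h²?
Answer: 1867860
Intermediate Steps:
Y(h) = 2*h²
a(C) = -12*C*(6 + C) (a(C) = -6*(C + C)*(C + (3 - 2*1²)*6) = -6*2*C*(C + (3 - 2)*6) = -6*2*C*(C + 1*6) = -6*2*C*(C + 6) = -6*2*C*(6 + C) = -12*C*(6 + C))
a(9)*(-1153) = -12*9*(6 + 9)*(-1153) = -12*9*15*(-1153) = -1620*(-1153) = 1867860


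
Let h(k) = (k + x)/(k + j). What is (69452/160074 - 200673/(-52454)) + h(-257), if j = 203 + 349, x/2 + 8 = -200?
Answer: 2449991321921/1238486935410 ≈ 1.9782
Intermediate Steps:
x = -416 (x = -16 + 2*(-200) = -16 - 400 = -416)
j = 552
h(k) = (-416 + k)/(552 + k) (h(k) = (k - 416)/(k + 552) = (-416 + k)/(552 + k))
(69452/160074 - 200673/(-52454)) + h(-257) = (69452/160074 - 200673/(-52454)) + (-416 - 257)/(552 - 257) = (69452*(1/160074) - 200673*(-1/52454)) - 673/295 = (34726/80037 + 200673/52454) + (1/295)*(-673) = 17882782505/4198260798 - 673/295 = 2449991321921/1238486935410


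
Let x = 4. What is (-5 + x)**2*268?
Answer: 268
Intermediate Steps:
(-5 + x)**2*268 = (-5 + 4)**2*268 = (-1)**2*268 = 1*268 = 268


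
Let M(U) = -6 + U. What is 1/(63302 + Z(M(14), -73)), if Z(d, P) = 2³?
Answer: 1/63310 ≈ 1.5795e-5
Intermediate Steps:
Z(d, P) = 8
1/(63302 + Z(M(14), -73)) = 1/(63302 + 8) = 1/63310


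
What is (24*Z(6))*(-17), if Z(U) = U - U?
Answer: 0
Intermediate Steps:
Z(U) = 0
(24*Z(6))*(-17) = (24*0)*(-17) = 0*(-17) = 0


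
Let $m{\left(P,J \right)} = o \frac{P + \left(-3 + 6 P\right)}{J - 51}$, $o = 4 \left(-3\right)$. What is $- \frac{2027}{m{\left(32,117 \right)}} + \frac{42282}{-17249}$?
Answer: $\frac{365912309}{7624058} \approx 47.994$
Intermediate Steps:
$o = -12$
$m{\left(P,J \right)} = - \frac{12 \left(-3 + 7 P\right)}{-51 + J}$ ($m{\left(P,J \right)} = - 12 \frac{P + \left(-3 + 6 P\right)}{J - 51} = - 12 \frac{-3 + 7 P}{-51 + J} = - \frac{12 \left(-3 + 7 P\right)}{-51 + J}$)
$- \frac{2027}{m{\left(32,117 \right)}} + \frac{42282}{-17249} = - \frac{2027}{12 \frac{1}{-51 + 117} \left(3 - 224\right)} + \frac{42282}{-17249} = - \frac{2027}{12 \cdot \frac{1}{66} \left(3 - 224\right)} + 42282 \left(- \frac{1}{17249}\right) = - \frac{2027}{12 \cdot \frac{1}{66} \left(-221\right)} - \frac{42282}{17249} = - \frac{2027}{- \frac{442}{11}} - \frac{42282}{17249} = \left(-2027\right) \left(- \frac{11}{442}\right) - \frac{42282}{17249} = \frac{22297}{442} - \frac{42282}{17249} = \frac{365912309}{7624058}$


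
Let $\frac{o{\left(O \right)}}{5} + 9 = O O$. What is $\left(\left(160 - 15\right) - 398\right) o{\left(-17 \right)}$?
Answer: $-354200$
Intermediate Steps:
$o{\left(O \right)} = -45 + 5 O^{2}$ ($o{\left(O \right)} = -45 + 5 O O = -45 + 5 O^{2}$)
$\left(\left(160 - 15\right) - 398\right) o{\left(-17 \right)} = \left(\left(160 - 15\right) - 398\right) \left(-45 + 5 \left(-17\right)^{2}\right) = \left(145 - 398\right) \left(-45 + 5 \cdot 289\right) = - 253 \left(-45 + 1445\right) = \left(-253\right) 1400 = -354200$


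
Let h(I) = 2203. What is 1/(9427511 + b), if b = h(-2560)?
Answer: 1/9429714 ≈ 1.0605e-7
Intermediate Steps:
b = 2203
1/(9427511 + b) = 1/(9427511 + 2203) = 1/9429714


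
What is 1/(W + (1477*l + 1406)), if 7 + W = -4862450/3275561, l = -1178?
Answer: -3275561/5694590589877 ≈ -5.7521e-7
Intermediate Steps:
W = -27791377/3275561 (W = -7 - 4862450/3275561 = -27791377/3275561 ≈ -8.4845)
1/(W + (1477*l + 1406)) = 1/(-27791377/3275561 + (1477*(-1178) + 1406)) = 1/(-27791377/3275561 + (-1739906 + 1406)) = 1/(-27791377/3275561 - 1738500) = 1/(-5694590589877/3275561) = -3275561/5694590589877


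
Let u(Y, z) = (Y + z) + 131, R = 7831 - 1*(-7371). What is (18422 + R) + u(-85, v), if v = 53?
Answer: 33723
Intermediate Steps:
R = 15202 (R = 7831 + 7371 = 15202)
u(Y, z) = 131 + Y + z
(18422 + R) + u(-85, v) = (18422 + 15202) + (131 - 85 + 53) = 33624 + 99 = 33723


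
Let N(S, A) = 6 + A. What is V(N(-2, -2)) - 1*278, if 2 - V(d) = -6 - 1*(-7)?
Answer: -277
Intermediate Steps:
V(d) = 1 (V(d) = 2 - (-6 - 1*(-7)) = 2 - (-6 + 7) = 2 - 1*1 = 2 - 1 = 1)
V(N(-2, -2)) - 1*278 = 1 - 1*278 = 1 - 278 = -277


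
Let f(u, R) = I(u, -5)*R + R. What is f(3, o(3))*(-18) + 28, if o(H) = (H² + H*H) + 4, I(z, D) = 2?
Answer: -1160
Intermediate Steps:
o(H) = 4 + 2*H² (o(H) = (H² + H²) + 4 = 2*H² + 4 = 4 + 2*H²)
f(u, R) = 3*R (f(u, R) = 2*R + R = 3*R)
f(3, o(3))*(-18) + 28 = (3*(4 + 2*3²))*(-18) + 28 = (3*(4 + 2*9))*(-18) + 28 = (3*(4 + 18))*(-18) + 28 = (3*22)*(-18) + 28 = 66*(-18) + 28 = -1188 + 28 = -1160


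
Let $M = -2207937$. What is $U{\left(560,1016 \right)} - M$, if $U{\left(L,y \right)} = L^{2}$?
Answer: $2521537$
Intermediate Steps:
$U{\left(560,1016 \right)} - M = 560^{2} - -2207937 = 313600 + 2207937 = 2521537$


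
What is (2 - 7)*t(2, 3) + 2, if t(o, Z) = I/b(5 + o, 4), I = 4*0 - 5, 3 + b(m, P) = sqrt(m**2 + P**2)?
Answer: 187/56 + 25*sqrt(65)/56 ≈ 6.9385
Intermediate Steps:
b(m, P) = -3 + sqrt(P**2 + m**2) (b(m, P) = -3 + sqrt(m**2 + P**2) = -3 + sqrt(P**2 + m**2))
I = -5 (I = 0 - 5 = -5)
t(o, Z) = -5/(-3 + sqrt(16 + (5 + o)**2)) (t(o, Z) = -5/(-3 + sqrt(4**2 + (5 + o)**2)) = -5/(-3 + sqrt(16 + (5 + o)**2)))
(2 - 7)*t(2, 3) + 2 = (2 - 7)*(-5/(-3 + sqrt(16 + (5 + 2)**2))) + 2 = -(-25)/(-3 + sqrt(16 + 7**2)) + 2 = -(-25)/(-3 + sqrt(16 + 49)) + 2 = -(-25)/(-3 + sqrt(65)) + 2 = 25/(-3 + sqrt(65)) + 2 = 2 + 25/(-3 + sqrt(65))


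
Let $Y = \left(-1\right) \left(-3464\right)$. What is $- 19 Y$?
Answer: $-65816$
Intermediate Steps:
$Y = 3464$
$- 19 Y = \left(-19\right) 3464 = -65816$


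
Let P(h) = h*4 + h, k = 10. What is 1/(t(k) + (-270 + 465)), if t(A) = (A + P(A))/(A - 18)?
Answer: 2/375 ≈ 0.0053333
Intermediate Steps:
P(h) = 5*h (P(h) = 4*h + h = 5*h)
t(A) = 6*A/(-18 + A) (t(A) = (A + 5*A)/(A - 18) = (6*A)/(-18 + A) = 6*A/(-18 + A))
1/(t(k) + (-270 + 465)) = 1/(6*10/(-18 + 10) + (-270 + 465)) = 1/(6*10/(-8) + 195) = 1/(6*10*(-⅛) + 195) = 1/(-15/2 + 195) = 1/(375/2) = 2/375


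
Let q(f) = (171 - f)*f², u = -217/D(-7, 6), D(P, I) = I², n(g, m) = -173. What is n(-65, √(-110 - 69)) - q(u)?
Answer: -308169685/46656 ≈ -6605.1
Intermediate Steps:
u = -217/36 (u = -217/(6²) = -217/36 ≈ -6.0278)
q(f) = f²*(171 - f)
n(-65, √(-110 - 69)) - q(u) = -173 - (-217/36)²*(171 - 1*(-217/36)) = -173 - 47089*(171 + 217/36)/1296 = -173 - 47089*6373/(1296*36) = -173 - 1*300098197/46656 = -173 - 300098197/46656 = -308169685/46656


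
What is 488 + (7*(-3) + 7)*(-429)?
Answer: 6494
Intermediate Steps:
488 + (7*(-3) + 7)*(-429) = 488 + (-21 + 7)*(-429) = 488 - 14*(-429) = 488 + 6006 = 6494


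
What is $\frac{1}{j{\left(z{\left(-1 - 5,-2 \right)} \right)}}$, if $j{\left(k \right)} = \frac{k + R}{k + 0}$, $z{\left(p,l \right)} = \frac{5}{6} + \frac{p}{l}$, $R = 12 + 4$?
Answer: $\frac{23}{119} \approx 0.19328$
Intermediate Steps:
$R = 16$
$z{\left(p,l \right)} = \frac{5}{6} + \frac{p}{l}$ ($z{\left(p,l \right)} = 5 \cdot \frac{1}{6} + \frac{p}{l} = \frac{5}{6} + \frac{p}{l}$)
$j{\left(k \right)} = \frac{16 + k}{k}$ ($j{\left(k \right)} = \frac{k + 16}{k + 0} = \frac{16 + k}{k}$)
$\frac{1}{j{\left(z{\left(-1 - 5,-2 \right)} \right)}} = \frac{1}{\frac{1}{\frac{5}{6} + \frac{-1 - 5}{-2}} \left(16 + \left(\frac{5}{6} + \frac{-1 - 5}{-2}\right)\right)} = \frac{1}{\frac{1}{\frac{5}{6} + \left(-1 - 5\right) \left(- \frac{1}{2}\right)} \left(16 + \left(\frac{5}{6} + \left(-1 - 5\right) \left(- \frac{1}{2}\right)\right)\right)} = \frac{1}{\frac{1}{\frac{5}{6} - -3} \left(16 + \left(\frac{5}{6} - -3\right)\right)} = \frac{1}{\frac{1}{\frac{5}{6} + 3} \left(16 + \left(\frac{5}{6} + 3\right)\right)} = \frac{1}{\frac{1}{\frac{23}{6}} \left(16 + \frac{23}{6}\right)} = \frac{1}{\frac{6}{23} \cdot \frac{119}{6}} = \frac{1}{\frac{119}{23}} = \frac{23}{119}$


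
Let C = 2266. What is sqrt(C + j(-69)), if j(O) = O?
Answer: 13*sqrt(13) ≈ 46.872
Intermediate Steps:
sqrt(C + j(-69)) = sqrt(2266 - 69) = sqrt(2197) = 13*sqrt(13)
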